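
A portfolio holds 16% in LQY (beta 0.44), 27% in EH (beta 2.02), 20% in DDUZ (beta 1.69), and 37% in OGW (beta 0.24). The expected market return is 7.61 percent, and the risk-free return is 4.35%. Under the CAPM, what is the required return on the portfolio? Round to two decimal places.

7.75%

β_P = Σ w_i β_i = 0.16×0.44 + 0.27×2.02 + 0.20×1.69 + 0.37×0.24 = 1.0426
MRP = 7.61% − 4.35% = 3.26%
E(R_P) = R_f + β_P × MRP = 4.35% + 1.0426 × 3.26% = 7.75%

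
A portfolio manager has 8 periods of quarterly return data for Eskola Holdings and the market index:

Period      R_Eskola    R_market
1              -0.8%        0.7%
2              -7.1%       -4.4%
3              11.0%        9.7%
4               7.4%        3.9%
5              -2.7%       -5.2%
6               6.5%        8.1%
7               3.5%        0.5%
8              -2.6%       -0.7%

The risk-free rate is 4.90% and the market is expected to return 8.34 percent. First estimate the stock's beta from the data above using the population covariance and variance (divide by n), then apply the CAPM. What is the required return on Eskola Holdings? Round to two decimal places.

Mean R_i = (-0.8 − 7.1 + 11.0 + 7.4 − 2.7 + 6.5 + 3.5 − 2.6) / 8 = 1.9000%
Mean R_m = (0.7 − 4.4 + 9.7 + 3.9 − 5.2 + 8.1 + 0.5 − 0.7) / 8 = 1.5750%
Σ(R_i − R̄_i)(R_m − R̄_m) = 212.5600  ⇒  Cov = 212.5600 / 8 = 26.5700
Σ(R_m − R̄_m)² = 202.6950  ⇒  Var(R_m) = 202.6950 / 8 = 25.3369
β = Cov / Var(R_m) = 26.5700 / 25.3369 = 1.0487
MRP = 8.34% − 4.90% = 3.44%
E(R) = R_f + β × MRP = 4.90% + 1.0487 × 3.44% = 8.51%

8.51%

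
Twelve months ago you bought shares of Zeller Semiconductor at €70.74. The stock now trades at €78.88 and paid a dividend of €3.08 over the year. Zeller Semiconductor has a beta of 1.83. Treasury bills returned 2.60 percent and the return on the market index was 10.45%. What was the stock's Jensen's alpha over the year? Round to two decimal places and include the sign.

-1.10%

Realised HPR = (P1 + D1 − P0) / P0 = (78.88 + 3.08 − 70.74) / 70.74 = 11.22 / 70.74 = 15.8609%
MRP = 10.45% − 2.60% = 7.85%
CAPM required = R_f + β·MRP = 2.60% + 1.83 × 7.85% = 16.9655%
α = realised − required = 15.8609% − 16.9655% = -1.10%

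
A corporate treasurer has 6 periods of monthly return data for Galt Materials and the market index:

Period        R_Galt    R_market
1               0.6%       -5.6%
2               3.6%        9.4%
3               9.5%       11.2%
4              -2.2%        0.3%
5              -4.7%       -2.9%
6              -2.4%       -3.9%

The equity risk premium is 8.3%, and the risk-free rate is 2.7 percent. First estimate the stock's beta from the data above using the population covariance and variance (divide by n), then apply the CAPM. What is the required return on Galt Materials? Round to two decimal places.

7.64%

Mean R_i = (0.6 + 3.6 + 9.5 − 2.2 − 4.7 − 2.4) / 6 = 0.7333%
Mean R_m = (-5.6 + 9.4 + 11.2 + 0.3 − 2.9 − 3.9) / 6 = 1.4167%
Σ(R_i − R̄_i)(R_m − R̄_m) = 152.9767  ⇒  Cov = 152.9767 / 6 = 25.4961
Σ(R_m − R̄_m)² = 256.8283  ⇒  Var(R_m) = 256.8283 / 6 = 42.8047
β = Cov / Var(R_m) = 25.4961 / 42.8047 = 0.5956
E(R) = R_f + β × MRP = 2.7% + 0.5956 × 8.3% = 7.64%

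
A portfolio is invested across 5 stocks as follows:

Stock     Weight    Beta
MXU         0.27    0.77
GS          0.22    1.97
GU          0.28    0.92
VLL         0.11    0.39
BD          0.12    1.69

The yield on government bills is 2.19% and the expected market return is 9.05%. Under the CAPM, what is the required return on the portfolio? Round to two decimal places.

10.04%

β_P = Σ w_i β_i = 0.27×0.77 + 0.22×1.97 + 0.28×0.92 + 0.11×0.39 + 0.12×1.69 = 1.1446
MRP = 9.05% − 2.19% = 6.86%
E(R_P) = R_f + β_P × MRP = 2.19% + 1.1446 × 6.86% = 10.04%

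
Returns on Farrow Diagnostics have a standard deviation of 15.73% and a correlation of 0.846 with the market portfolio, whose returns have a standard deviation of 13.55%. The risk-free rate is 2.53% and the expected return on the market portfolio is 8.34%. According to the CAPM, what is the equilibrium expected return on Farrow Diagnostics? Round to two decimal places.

β = ρ × σ_i / σ_m = 0.846 × 15.73% / 13.55% = 0.9821
MRP = 8.34% − 2.53% = 5.81%
E(R) = 2.53% + 0.9821 × 5.81% = 8.24%

8.24%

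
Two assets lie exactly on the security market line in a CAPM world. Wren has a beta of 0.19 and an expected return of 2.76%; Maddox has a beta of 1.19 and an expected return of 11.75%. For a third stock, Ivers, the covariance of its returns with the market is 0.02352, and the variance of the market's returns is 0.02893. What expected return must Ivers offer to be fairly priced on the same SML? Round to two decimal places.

MRP = (11.75% − 2.76%) / (1.19 − 0.19) = 8.9900%
R_f = 2.76% − 0.19 × 8.9900% = 1.0519%
β_Ivers = Cov / Var(R_m) = 0.02352 / 0.02893 = 0.8130
E(R_Ivers) = R_f + β × MRP = 1.0519% + 0.8130 × 8.9900% = 8.36%

8.36%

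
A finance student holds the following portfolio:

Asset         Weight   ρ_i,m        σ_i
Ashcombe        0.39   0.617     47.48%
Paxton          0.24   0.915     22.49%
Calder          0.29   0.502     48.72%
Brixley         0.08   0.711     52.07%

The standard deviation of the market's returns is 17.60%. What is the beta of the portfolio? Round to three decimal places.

β_Ashcombe = 0.617 × 47.48% / 17.60% = 1.6645
β_Paxton = 0.915 × 22.49% / 17.60% = 1.1692
β_Calder = 0.502 × 48.72% / 17.60% = 1.3896
β_Brixley = 0.711 × 52.07% / 17.60% = 2.1035
β_P = Σ w_i β_i = 0.39×1.6645 + 0.24×1.1692 + 0.29×1.3896 + 0.08×2.1035 = 1.5010

1.501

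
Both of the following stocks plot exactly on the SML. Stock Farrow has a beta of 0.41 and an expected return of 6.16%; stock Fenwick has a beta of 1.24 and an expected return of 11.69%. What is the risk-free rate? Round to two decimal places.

Both satisfy E(R) = R_f + β·MRP, so the slope of the SML is
MRP = (11.69% − 6.16%) / (1.24 − 0.41) = 5.53% / 0.83 = 6.6627%
R_f = E(R_Farrow) − β_Farrow·MRP = 6.16% − 0.41 × 6.6627% = 3.4283%

3.43%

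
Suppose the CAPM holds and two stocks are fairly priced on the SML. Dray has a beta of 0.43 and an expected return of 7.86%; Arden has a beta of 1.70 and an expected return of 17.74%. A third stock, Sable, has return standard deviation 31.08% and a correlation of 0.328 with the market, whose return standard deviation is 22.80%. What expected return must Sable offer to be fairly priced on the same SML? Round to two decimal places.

MRP = (17.74% − 7.86%) / (1.70 − 0.43) = 7.7795%
R_f = 7.86% − 0.43 × 7.7795% = 4.5148%
β_Sable = ρ·σ_i/σ_m = 0.328 × 31.08 / 22.80 = 0.4471
E(R_Sable) = R_f + β × MRP = 4.5148% + 0.4471 × 7.7795% = 7.99%

7.99%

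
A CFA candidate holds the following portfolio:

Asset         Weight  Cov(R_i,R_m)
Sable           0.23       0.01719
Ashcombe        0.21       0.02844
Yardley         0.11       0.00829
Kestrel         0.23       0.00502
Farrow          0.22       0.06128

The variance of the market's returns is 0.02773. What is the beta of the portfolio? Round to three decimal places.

0.919

β_Sable = 0.01719 / 0.02773 = 0.6199
β_Ashcombe = 0.02844 / 0.02773 = 1.0256
β_Yardley = 0.00829 / 0.02773 = 0.2990
β_Kestrel = 0.00502 / 0.02773 = 0.1810
β_Farrow = 0.06128 / 0.02773 = 2.2099
β_P = Σ w_i β_i = 0.23×0.6199 + 0.21×1.0256 + 0.11×0.2990 + 0.23×0.1810 + 0.22×2.2099 = 0.9187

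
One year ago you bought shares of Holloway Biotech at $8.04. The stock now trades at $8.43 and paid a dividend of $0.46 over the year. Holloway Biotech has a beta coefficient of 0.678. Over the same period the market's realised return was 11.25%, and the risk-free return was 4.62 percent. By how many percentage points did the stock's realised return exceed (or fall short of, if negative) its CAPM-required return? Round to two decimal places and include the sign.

+1.46%

Realised HPR = (P1 + D1 − P0) / P0 = (8.43 + 0.46 − 8.04) / 8.04 = 0.85 / 8.04 = 10.5721%
MRP = 11.25% − 4.62% = 6.63%
CAPM required = R_f + β·MRP = 4.62% + 0.678 × 6.63% = 9.11514%
α = realised − required = 10.5721% − 9.11514% = +1.46%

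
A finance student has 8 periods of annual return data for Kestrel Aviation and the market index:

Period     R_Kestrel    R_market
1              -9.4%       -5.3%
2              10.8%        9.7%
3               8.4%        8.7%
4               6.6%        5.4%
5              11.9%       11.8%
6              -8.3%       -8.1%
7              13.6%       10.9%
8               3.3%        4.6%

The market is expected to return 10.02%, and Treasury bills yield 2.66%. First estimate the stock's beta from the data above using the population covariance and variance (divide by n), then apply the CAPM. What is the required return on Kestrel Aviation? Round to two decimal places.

Mean R_i = (-9.4 + 10.8 + 8.4 + 6.6 + 11.9 − 8.3 + 13.6 + 3.3) / 8 = 4.6125%
Mean R_m = (-5.3 + 9.7 + 8.7 + 5.4 + 11.8 − 8.1 + 10.9 + 4.6) / 8 = 4.7125%
Σ(R_i − R̄_i)(R_m − R̄_m) = 460.4788  ⇒  Cov = 460.4788 / 8 = 57.5599
Σ(R_m − R̄_m)² = 394.1888  ⇒  Var(R_m) = 394.1888 / 8 = 49.2736
β = Cov / Var(R_m) = 57.5599 / 49.2736 = 1.1682
MRP = 10.02% − 2.66% = 7.36%
E(R) = R_f + β × MRP = 2.66% + 1.1682 × 7.36% = 11.26%

11.26%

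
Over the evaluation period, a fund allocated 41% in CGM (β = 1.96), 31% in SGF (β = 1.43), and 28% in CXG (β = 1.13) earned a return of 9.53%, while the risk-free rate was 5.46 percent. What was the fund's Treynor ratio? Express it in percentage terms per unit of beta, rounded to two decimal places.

2.60%

β_P = 0.41×1.96 + 0.31×1.43 + 0.28×1.13 = 1.5633
Treynor = (R_P − R_f) / β_P = (9.53% − 5.46%) / 1.5633 = 4.07% / 1.5633 = 2.60%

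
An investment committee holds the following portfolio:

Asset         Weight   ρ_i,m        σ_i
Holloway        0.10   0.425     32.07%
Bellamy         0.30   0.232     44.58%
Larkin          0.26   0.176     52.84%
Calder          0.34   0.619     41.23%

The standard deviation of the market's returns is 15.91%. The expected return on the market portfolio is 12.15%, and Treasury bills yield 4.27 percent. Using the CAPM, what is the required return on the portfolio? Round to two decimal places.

β_Holloway = 0.425 × 32.07% / 15.91% = 0.8567
β_Bellamy = 0.232 × 44.58% / 15.91% = 0.6501
β_Larkin = 0.176 × 52.84% / 15.91% = 0.5845
β_Calder = 0.619 × 41.23% / 15.91% = 1.6041
β_P = Σ w_i β_i = 0.10×0.8567 + 0.30×0.6501 + 0.26×0.5845 + 0.34×1.6041 = 0.9781
MRP = 12.15% − 4.27% = 7.88%
E(R_P) = R_f + β_P × MRP = 4.27% + 0.9781 × 7.88% = 11.98%

11.98%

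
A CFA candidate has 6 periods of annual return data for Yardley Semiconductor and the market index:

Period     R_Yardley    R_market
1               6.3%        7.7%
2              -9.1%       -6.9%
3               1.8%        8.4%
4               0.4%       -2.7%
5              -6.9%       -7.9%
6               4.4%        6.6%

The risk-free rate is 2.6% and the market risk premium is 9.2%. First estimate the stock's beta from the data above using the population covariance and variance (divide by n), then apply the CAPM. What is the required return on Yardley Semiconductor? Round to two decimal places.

Mean R_i = (6.3 − 9.1 + 1.8 + 0.4 − 6.9 + 4.4) / 6 = -0.5167%
Mean R_m = (7.7 − 6.9 + 8.4 − 2.7 − 7.9 + 6.6) / 6 = 0.8667%
Σ(R_i − R̄_i)(R_m − R̄_m) = 211.5767  ⇒  Cov = 211.5767 / 6 = 35.2628
Σ(R_m − R̄_m)² = 286.2133  ⇒  Var(R_m) = 286.2133 / 6 = 47.7022
β = Cov / Var(R_m) = 35.2628 / 47.7022 = 0.7392
E(R) = R_f + β × MRP = 2.6% + 0.7392 × 9.2% = 9.40%

9.40%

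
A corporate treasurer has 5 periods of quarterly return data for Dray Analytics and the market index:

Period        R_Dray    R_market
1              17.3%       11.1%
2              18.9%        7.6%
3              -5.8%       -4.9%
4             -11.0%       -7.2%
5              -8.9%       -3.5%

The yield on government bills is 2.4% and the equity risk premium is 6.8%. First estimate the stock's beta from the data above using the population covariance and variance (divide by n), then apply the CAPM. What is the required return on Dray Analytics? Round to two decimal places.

14.31%

Mean R_i = (17.3 + 18.9 − 5.8 − 11.0 − 8.9) / 5 = 2.1000%
Mean R_m = (11.1 + 7.6 − 4.9 − 7.2 − 3.5) / 5 = 0.6200%
Σ(R_i − R̄_i)(R_m − R̄_m) = 467.9300  ⇒  Cov = 467.9300 / 5 = 93.5860
Σ(R_m − R̄_m)² = 267.1480  ⇒  Var(R_m) = 267.1480 / 5 = 53.4296
β = Cov / Var(R_m) = 93.5860 / 53.4296 = 1.7516
E(R) = R_f + β × MRP = 2.4% + 1.7516 × 6.8% = 14.31%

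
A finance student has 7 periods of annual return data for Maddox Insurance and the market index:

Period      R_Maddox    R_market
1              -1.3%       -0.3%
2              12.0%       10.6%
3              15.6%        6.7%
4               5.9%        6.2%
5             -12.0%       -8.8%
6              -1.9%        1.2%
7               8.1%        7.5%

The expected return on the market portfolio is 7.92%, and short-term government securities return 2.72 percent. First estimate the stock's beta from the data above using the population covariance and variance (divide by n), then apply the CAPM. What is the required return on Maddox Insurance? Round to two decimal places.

Mean R_i = (-1.3 + 12.0 + 15.6 + 5.9 − 12.0 − 1.9 + 8.1) / 7 = 3.7714%
Mean R_m = (-0.3 + 10.6 + 6.7 + 6.2 − 8.8 + 1.2 + 7.5) / 7 = 3.3000%
Σ(R_i − R̄_i)(R_m − R̄_m) = 345.6400  ⇒  Cov = 345.6400 / 7 = 49.3771
Σ(R_m − R̄_m)² = 254.6800  ⇒  Var(R_m) = 254.6800 / 7 = 36.3829
β = Cov / Var(R_m) = 49.3771 / 36.3829 = 1.3572
MRP = 7.92% − 2.72% = 5.20%
E(R) = R_f + β × MRP = 2.72% + 1.3572 × 5.20% = 9.78%

9.78%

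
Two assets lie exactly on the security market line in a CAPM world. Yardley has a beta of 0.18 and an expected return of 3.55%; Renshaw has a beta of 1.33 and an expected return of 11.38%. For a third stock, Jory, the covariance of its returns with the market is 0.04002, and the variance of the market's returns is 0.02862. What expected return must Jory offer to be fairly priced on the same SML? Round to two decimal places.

11.85%

MRP = (11.38% − 3.55%) / (1.33 − 0.18) = 6.8087%
R_f = 3.55% − 0.18 × 6.8087% = 2.3244%
β_Jory = Cov / Var(R_m) = 0.04002 / 0.02862 = 1.3983
E(R_Jory) = R_f + β × MRP = 2.3244% + 1.3983 × 6.8087% = 11.85%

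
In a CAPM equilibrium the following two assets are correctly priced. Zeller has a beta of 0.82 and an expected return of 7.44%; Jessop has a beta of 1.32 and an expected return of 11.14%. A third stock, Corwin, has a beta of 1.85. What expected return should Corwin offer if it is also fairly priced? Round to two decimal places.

MRP (SML slope) = (11.14% − 7.44%) / (1.32 − 0.82) = 3.70% / 0.50 = 7.4000%
R_f (intercept) = 7.44% − 0.82 × 7.4000% = 1.3720%
E(R_Corwin) = R_f + β × MRP = 1.3720% + 1.85 × 7.4000% = 15.06%

15.06%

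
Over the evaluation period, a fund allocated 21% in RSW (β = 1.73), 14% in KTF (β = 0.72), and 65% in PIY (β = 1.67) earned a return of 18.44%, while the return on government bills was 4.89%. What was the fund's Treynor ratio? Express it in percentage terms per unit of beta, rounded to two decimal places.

β_P = 0.21×1.73 + 0.14×0.72 + 0.65×1.67 = 1.5496
Treynor = (R_P − R_f) / β_P = (18.44% − 4.89%) / 1.5496 = 13.55% / 1.5496 = 8.74%

8.74%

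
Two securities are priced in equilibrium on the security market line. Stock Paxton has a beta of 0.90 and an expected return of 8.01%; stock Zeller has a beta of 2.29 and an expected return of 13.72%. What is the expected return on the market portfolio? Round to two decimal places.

8.42%

Both satisfy E(R) = R_f + β·MRP, so the slope of the SML is
MRP = (13.72% − 8.01%) / (2.29 − 0.90) = 5.71% / 1.39 = 4.1079%
R_f = E(R_Paxton) − β_Paxton·MRP = 8.01% − 0.90 × 4.1079% = 4.3129%
E(R_m) = R_f + MRP = 4.3129% + 4.1079% = 8.42%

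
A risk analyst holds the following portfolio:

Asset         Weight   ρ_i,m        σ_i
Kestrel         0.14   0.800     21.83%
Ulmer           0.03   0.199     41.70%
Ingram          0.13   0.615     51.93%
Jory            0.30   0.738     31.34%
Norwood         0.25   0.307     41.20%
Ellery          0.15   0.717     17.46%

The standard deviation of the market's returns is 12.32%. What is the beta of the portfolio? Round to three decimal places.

β_Kestrel = 0.800 × 21.83% / 12.32% = 1.4175
β_Ulmer = 0.199 × 41.70% / 12.32% = 0.6736
β_Ingram = 0.615 × 51.93% / 12.32% = 2.5923
β_Jory = 0.738 × 31.34% / 12.32% = 1.8773
β_Norwood = 0.307 × 41.20% / 12.32% = 1.0267
β_Ellery = 0.717 × 17.46% / 12.32% = 1.0161
β_P = Σ w_i β_i = 0.14×1.4175 + 0.03×0.6736 + 0.13×2.5923 + 0.30×1.8773 + 0.25×1.0267 + 0.15×1.0161 = 1.5279

1.528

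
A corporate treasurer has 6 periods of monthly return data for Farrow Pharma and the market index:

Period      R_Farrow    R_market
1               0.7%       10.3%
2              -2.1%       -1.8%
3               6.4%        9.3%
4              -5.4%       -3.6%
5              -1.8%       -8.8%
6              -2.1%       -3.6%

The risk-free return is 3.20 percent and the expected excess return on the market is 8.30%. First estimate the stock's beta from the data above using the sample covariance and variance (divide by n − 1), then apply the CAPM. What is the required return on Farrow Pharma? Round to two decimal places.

6.39%

Mean R_i = (0.7 − 2.1 + 6.4 − 5.4 − 1.8 − 2.1) / 6 = -0.7167%
Mean R_m = (10.3 − 1.8 + 9.3 − 3.6 − 8.8 − 3.6) / 6 = 0.3000%
Σ(R_i − R̄_i)(R_m − R̄_m) = 114.6400  ⇒  Cov = 114.6400 / 5 = 22.9280
Σ(R_m − R̄_m)² = 298.6400  ⇒  Var(R_m) = 298.6400 / 5 = 59.7280
β = Cov / Var(R_m) = 22.9280 / 59.7280 = 0.3839
E(R) = R_f + β × MRP = 3.20% + 0.3839 × 8.30% = 6.39%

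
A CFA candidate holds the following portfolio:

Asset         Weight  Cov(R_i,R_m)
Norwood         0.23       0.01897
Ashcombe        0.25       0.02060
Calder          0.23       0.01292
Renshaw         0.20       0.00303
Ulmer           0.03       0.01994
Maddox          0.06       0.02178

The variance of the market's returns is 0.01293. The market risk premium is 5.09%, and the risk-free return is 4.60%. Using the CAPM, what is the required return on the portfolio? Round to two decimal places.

10.50%

β_Norwood = 0.01897 / 0.01293 = 1.4671
β_Ashcombe = 0.02060 / 0.01293 = 1.5932
β_Calder = 0.01292 / 0.01293 = 0.9992
β_Renshaw = 0.00303 / 0.01293 = 0.2343
β_Ulmer = 0.01994 / 0.01293 = 1.5422
β_Maddox = 0.02178 / 0.01293 = 1.6845
β_P = Σ w_i β_i = 0.23×1.4671 + 0.25×1.5932 + 0.23×0.9992 + 0.20×0.2343 + 0.03×1.5422 + 0.06×1.6845 = 1.1597
E(R_P) = R_f + β_P × MRP = 4.60% + 1.1597 × 5.09% = 10.50%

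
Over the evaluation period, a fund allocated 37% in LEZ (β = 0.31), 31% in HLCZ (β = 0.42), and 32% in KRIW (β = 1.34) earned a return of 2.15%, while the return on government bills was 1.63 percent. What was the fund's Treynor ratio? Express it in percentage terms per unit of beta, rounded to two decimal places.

β_P = 0.37×0.31 + 0.31×0.42 + 0.32×1.34 = 0.6737
Treynor = (R_P − R_f) / β_P = (2.15% − 1.63%) / 0.6737 = 0.52% / 0.6737 = 0.77%

0.77%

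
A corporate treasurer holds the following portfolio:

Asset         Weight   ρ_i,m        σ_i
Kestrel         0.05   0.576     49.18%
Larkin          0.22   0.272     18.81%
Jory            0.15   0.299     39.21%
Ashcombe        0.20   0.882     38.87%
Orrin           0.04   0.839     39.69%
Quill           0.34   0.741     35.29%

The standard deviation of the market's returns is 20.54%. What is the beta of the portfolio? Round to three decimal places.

1.041

β_Kestrel = 0.576 × 49.18% / 20.54% = 1.3791
β_Larkin = 0.272 × 18.81% / 20.54% = 0.2491
β_Jory = 0.299 × 39.21% / 20.54% = 0.5708
β_Ashcombe = 0.882 × 38.87% / 20.54% = 1.6691
β_Orrin = 0.839 × 39.69% / 20.54% = 1.6212
β_Quill = 0.741 × 35.29% / 20.54% = 1.2731
β_P = Σ w_i β_i = 0.05×1.3791 + 0.22×0.2491 + 0.15×0.5708 + 0.20×1.6691 + 0.04×1.6212 + 0.34×1.2731 = 1.0409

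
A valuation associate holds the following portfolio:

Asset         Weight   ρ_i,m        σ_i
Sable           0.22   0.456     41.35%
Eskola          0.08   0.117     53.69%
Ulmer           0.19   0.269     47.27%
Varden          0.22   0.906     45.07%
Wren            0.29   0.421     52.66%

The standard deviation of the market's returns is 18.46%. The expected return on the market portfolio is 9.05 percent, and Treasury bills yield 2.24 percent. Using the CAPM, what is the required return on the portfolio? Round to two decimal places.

β_Sable = 0.456 × 41.35% / 18.46% = 1.0214
β_Eskola = 0.117 × 53.69% / 18.46% = 0.3403
β_Ulmer = 0.269 × 47.27% / 18.46% = 0.6888
β_Varden = 0.906 × 45.07% / 18.46% = 2.2120
β_Wren = 0.421 × 52.66% / 18.46% = 1.2010
β_P = Σ w_i β_i = 0.22×1.0214 + 0.08×0.3403 + 0.19×0.6888 + 0.22×2.2120 + 0.29×1.2010 = 1.2177
MRP = 9.05% − 2.24% = 6.81%
E(R_P) = R_f + β_P × MRP = 2.24% + 1.2177 × 6.81% = 10.53%

10.53%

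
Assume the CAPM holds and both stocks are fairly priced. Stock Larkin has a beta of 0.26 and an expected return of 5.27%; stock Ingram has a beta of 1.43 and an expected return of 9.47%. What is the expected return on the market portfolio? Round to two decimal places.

Both satisfy E(R) = R_f + β·MRP, so the slope of the SML is
MRP = (9.47% − 5.27%) / (1.43 − 0.26) = 4.20% / 1.17 = 3.5897%
R_f = E(R_Larkin) − β_Larkin·MRP = 5.27% − 0.26 × 3.5897% = 4.3367%
E(R_m) = R_f + MRP = 4.3367% + 3.5897% = 7.93%

7.93%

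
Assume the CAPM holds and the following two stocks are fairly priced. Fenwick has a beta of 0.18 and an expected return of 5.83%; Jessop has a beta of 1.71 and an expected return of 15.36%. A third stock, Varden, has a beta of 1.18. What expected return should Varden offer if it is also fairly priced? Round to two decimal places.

MRP (SML slope) = (15.36% − 5.83%) / (1.71 − 0.18) = 9.53% / 1.53 = 6.2288%
R_f (intercept) = 5.83% − 0.18 × 6.2288% = 4.7088%
E(R_Varden) = R_f + β × MRP = 4.7088% + 1.18 × 6.2288% = 12.06%

12.06%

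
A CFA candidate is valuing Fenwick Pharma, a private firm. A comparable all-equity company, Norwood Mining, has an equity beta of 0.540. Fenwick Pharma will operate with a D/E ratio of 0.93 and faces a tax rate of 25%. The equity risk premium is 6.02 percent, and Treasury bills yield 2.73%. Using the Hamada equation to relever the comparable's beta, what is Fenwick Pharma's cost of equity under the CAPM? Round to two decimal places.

β_L = β_U × [1 + (1 − t)(D/E)] = 0.540 × [1 + (1 − 0.25) × 0.93]
    = 0.540 × [1 + 0.75 × 0.93] = 0.540 × 1.6975 = 0.9167
E(R) = R_f + β_L × MRP = 2.73% + 0.9167 × 6.02% = 8.25%

8.25%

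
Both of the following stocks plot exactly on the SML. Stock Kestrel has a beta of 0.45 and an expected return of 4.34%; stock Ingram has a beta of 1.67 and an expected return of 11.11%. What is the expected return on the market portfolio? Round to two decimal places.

7.39%

Both satisfy E(R) = R_f + β·MRP, so the slope of the SML is
MRP = (11.11% − 4.34%) / (1.67 − 0.45) = 6.77% / 1.22 = 5.5492%
R_f = E(R_Kestrel) − β_Kestrel·MRP = 4.34% − 0.45 × 5.5492% = 1.8429%
E(R_m) = R_f + MRP = 1.8429% + 5.5492% = 7.39%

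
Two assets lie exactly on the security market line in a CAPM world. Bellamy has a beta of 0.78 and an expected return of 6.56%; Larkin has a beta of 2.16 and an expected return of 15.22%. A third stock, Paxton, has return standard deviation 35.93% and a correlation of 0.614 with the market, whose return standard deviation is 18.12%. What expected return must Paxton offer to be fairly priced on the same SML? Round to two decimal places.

MRP = (15.22% − 6.56%) / (2.16 − 0.78) = 6.2754%
R_f = 6.56% − 0.78 × 6.2754% = 1.6652%
β_Paxton = ρ·σ_i/σ_m = 0.614 × 35.93 / 18.12 = 1.2175
E(R_Paxton) = R_f + β × MRP = 1.6652% + 1.2175 × 6.2754% = 9.31%

9.31%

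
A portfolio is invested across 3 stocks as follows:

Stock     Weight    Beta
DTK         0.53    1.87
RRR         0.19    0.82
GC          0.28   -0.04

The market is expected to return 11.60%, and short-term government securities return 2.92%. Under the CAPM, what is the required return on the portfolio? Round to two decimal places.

12.78%

β_P = Σ w_i β_i = 0.53×1.87 + 0.19×0.82 + 0.28×-0.04 = 1.1357
MRP = 11.60% − 2.92% = 8.68%
E(R_P) = R_f + β_P × MRP = 2.92% + 1.1357 × 8.68% = 12.78%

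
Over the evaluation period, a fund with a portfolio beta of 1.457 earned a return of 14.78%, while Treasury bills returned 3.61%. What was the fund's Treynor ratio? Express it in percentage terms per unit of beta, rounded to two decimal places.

Treynor = (R_P − R_f) / β_P = (14.78% − 3.61%) / 1.4570 = 11.17% / 1.4570 = 7.67%

7.67%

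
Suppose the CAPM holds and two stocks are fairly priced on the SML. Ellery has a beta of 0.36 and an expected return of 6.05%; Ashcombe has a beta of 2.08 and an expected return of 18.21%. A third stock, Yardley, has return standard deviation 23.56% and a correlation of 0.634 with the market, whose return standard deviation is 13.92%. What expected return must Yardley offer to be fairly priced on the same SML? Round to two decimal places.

MRP = (18.21% − 6.05%) / (2.08 − 0.36) = 7.0698%
R_f = 6.05% − 0.36 × 7.0698% = 3.5049%
β_Yardley = ρ·σ_i/σ_m = 0.634 × 23.56 / 13.92 = 1.0731
E(R_Yardley) = R_f + β × MRP = 3.5049% + 1.0731 × 7.0698% = 11.09%

11.09%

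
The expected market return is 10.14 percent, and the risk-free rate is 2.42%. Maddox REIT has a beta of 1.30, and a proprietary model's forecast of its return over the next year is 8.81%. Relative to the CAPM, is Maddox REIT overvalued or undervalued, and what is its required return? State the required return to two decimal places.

MRP = 10.14% − 2.42% = 7.72%
Required return = R_f + β·MRP = 2.42% + 1.30 × 7.72% = 12.46%
Forecast 8.81% < required 12.46% → the stock plots below the SML → overvalued.

Overvalued; required return 12.46%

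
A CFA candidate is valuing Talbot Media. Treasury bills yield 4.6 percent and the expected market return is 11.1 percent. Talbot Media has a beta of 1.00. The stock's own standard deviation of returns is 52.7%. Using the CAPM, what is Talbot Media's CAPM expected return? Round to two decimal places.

Market risk premium = E(R_m) − R_f = 11.1% − 4.6% = 6.50%
E(R) = R_f + β × MRP = 4.6% + 1.00 × 6.5% = 11.10%

11.10%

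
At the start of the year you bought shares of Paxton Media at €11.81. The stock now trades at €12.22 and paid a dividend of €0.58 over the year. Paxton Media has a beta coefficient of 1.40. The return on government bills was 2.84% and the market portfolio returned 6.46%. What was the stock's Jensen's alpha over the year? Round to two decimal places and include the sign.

Realised HPR = (P1 + D1 − P0) / P0 = (12.22 + 0.58 − 11.81) / 11.81 = 0.99 / 11.81 = 8.3827%
MRP = 6.46% − 2.84% = 3.62%
CAPM required = R_f + β·MRP = 2.84% + 1.40 × 3.62% = 7.9080%
α = realised − required = 8.3827% − 7.9080% = +0.47%

+0.47%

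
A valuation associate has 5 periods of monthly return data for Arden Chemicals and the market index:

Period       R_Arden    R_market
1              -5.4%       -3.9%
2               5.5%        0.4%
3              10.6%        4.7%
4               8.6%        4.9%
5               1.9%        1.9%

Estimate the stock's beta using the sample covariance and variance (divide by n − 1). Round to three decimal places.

Mean R_i = (-5.4 + 5.5 + 10.6 + 8.6 + 1.9) / 5 = 4.2400%
Mean R_m = (-3.9 + 0.4 + 4.7 + 4.9 + 1.9) / 5 = 1.6000%
Σ(R_i − R̄_i)(R_m − R̄_m) = 84.9100  ⇒  Cov = 84.9100 / 4 = 21.2275
Σ(R_m − R̄_m)² = 52.2800  ⇒  Var(R_m) = 52.2800 / 4 = 13.0700
β = Cov / Var(R_m) = 21.2275 / 13.0700 = 1.6241

1.624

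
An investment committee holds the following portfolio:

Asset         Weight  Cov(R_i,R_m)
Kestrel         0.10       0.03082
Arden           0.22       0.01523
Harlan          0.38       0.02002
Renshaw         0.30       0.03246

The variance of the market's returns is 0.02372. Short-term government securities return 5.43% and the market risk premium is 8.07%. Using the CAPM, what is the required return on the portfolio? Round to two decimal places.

13.52%

β_Kestrel = 0.03082 / 0.02372 = 1.2993
β_Arden = 0.01523 / 0.02372 = 0.6421
β_Harlan = 0.02002 / 0.02372 = 0.8440
β_Renshaw = 0.03246 / 0.02372 = 1.3685
β_P = Σ w_i β_i = 0.10×1.2993 + 0.22×0.6421 + 0.38×0.8440 + 0.30×1.3685 = 1.0025
E(R_P) = R_f + β_P × MRP = 5.43% + 1.0025 × 8.07% = 13.52%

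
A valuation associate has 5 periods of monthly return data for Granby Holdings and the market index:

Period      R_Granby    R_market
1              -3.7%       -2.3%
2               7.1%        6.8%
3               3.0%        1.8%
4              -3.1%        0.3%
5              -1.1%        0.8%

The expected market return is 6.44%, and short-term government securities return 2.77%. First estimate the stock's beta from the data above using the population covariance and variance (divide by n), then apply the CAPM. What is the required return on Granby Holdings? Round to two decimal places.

Mean R_i = (-3.7 + 7.1 + 3.0 − 3.1 − 1.1) / 5 = 0.4400%
Mean R_m = (-2.3 + 6.8 + 1.8 + 0.3 + 0.8) / 5 = 1.4800%
Σ(R_i − R̄_i)(R_m − R̄_m) = 57.1240  ⇒  Cov = 57.1240 / 5 = 11.4248
Σ(R_m − R̄_m)² = 44.5480  ⇒  Var(R_m) = 44.5480 / 5 = 8.9096
β = Cov / Var(R_m) = 11.4248 / 8.9096 = 1.2823
MRP = 6.44% − 2.77% = 3.67%
E(R) = R_f + β × MRP = 2.77% + 1.2823 × 3.67% = 7.48%

7.48%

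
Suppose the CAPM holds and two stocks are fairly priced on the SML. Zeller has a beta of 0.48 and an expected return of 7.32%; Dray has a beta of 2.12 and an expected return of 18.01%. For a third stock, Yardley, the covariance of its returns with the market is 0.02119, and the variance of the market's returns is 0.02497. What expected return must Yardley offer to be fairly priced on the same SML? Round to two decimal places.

MRP = (18.01% − 7.32%) / (2.12 − 0.48) = 6.5183%
R_f = 7.32% − 0.48 × 6.5183% = 4.1912%
β_Yardley = Cov / Var(R_m) = 0.02119 / 0.02497 = 0.8486
E(R_Yardley) = R_f + β × MRP = 4.1912% + 0.8486 × 6.5183% = 9.72%

9.72%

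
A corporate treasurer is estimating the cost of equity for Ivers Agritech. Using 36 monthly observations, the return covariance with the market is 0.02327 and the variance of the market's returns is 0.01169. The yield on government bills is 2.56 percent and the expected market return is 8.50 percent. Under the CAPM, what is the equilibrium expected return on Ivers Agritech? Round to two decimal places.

β = Cov(R_i, R_m) / Var(R_m) = 0.02327 / 0.01169 = 1.9906
MRP = 8.50% − 2.56% = 5.94%
E(R) = R_f + β × MRP = 2.56% + 1.9906 × 5.94% = 14.38%

14.38%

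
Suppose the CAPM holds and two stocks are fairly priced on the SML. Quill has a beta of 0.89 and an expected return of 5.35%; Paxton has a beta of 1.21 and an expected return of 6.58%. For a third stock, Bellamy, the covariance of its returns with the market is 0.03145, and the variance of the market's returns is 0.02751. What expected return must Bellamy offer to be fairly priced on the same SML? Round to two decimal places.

MRP = (6.58% − 5.35%) / (1.21 − 0.89) = 3.8438%
R_f = 5.35% − 0.89 × 3.8438% = 1.9290%
β_Bellamy = Cov / Var(R_m) = 0.03145 / 0.02751 = 1.1432
E(R_Bellamy) = R_f + β × MRP = 1.9290% + 1.1432 × 3.8438% = 6.32%

6.32%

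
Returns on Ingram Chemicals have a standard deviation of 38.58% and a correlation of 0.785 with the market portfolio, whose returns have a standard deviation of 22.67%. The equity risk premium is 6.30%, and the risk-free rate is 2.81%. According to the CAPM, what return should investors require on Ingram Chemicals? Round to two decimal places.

11.23%

β = ρ × σ_i / σ_m = 0.785 × 38.58% / 22.67% = 1.3359
E(R) = 2.81% + 1.3359 × 6.30% = 11.23%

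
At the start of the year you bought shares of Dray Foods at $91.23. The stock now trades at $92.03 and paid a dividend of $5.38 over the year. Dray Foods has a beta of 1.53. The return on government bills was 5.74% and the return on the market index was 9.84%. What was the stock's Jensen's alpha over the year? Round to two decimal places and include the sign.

Realised HPR = (P1 + D1 − P0) / P0 = (92.03 + 5.38 − 91.23) / 91.23 = 6.18 / 91.23 = 6.7741%
MRP = 9.84% − 5.74% = 4.10%
CAPM required = R_f + β·MRP = 5.74% + 1.53 × 4.10% = 12.0130%
α = realised − required = 6.7741% − 12.0130% = -5.24%

-5.24%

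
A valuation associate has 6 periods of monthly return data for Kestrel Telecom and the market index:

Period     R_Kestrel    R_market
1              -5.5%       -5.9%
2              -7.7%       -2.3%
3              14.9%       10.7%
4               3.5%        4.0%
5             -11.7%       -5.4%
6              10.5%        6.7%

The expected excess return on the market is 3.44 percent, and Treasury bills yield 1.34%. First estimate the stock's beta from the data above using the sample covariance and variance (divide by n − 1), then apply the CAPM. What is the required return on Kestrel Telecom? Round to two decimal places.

Mean R_i = (-5.5 − 7.7 + 14.9 + 3.5 − 11.7 + 10.5) / 6 = 0.6667%
Mean R_m = (-5.9 − 2.3 + 10.7 + 4.0 − 5.4 + 6.7) / 6 = 1.3000%
Σ(R_i − R̄_i)(R_m − R̄_m) = 351.9200  ⇒  Cov = 351.9200 / 5 = 70.3840
Σ(R_m − R̄_m)² = 234.5000  ⇒  Var(R_m) = 234.5000 / 5 = 46.9000
β = Cov / Var(R_m) = 70.3840 / 46.9000 = 1.5007
E(R) = R_f + β × MRP = 1.34% + 1.5007 × 3.44% = 6.50%

6.50%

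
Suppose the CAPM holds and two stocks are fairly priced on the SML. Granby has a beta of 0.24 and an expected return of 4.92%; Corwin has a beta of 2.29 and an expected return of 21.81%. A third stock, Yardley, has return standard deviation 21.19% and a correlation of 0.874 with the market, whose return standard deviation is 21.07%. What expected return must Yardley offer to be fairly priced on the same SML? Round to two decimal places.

10.18%

MRP = (21.81% − 4.92%) / (2.29 − 0.24) = 8.2390%
R_f = 4.92% − 0.24 × 8.2390% = 2.9426%
β_Yardley = ρ·σ_i/σ_m = 0.874 × 21.19 / 21.07 = 0.8790
E(R_Yardley) = R_f + β × MRP = 2.9426% + 0.8790 × 8.2390% = 10.18%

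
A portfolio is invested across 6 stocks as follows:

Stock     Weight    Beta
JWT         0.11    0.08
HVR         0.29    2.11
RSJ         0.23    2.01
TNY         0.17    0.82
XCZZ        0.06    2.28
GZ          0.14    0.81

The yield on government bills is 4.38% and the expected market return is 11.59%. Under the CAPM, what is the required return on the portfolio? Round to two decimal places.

β_P = Σ w_i β_i = 0.11×0.08 + 0.29×2.11 + 0.23×2.01 + 0.17×0.82 + 0.06×2.28 + 0.14×0.81 = 1.4726
MRP = 11.59% − 4.38% = 7.21%
E(R_P) = R_f + β_P × MRP = 4.38% + 1.4726 × 7.21% = 15.00%

15.00%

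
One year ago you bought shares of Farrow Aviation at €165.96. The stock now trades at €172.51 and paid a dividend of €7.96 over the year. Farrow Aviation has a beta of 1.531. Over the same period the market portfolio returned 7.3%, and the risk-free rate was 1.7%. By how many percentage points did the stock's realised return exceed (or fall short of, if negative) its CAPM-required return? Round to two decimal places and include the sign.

Realised HPR = (P1 + D1 − P0) / P0 = (172.51 + 7.96 − 165.96) / 165.96 = 14.51 / 165.96 = 8.7431%
MRP = 7.3% − 1.7% = 5.60%
CAPM required = R_f + β·MRP = 1.7% + 1.531 × 5.6% = 10.2736%
α = realised − required = 8.7431% − 10.2736% = -1.53%

-1.53%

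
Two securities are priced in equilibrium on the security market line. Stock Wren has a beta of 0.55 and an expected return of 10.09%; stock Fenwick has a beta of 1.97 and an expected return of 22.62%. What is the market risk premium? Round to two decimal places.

Both satisfy E(R) = R_f + β·MRP, so the slope of the SML is
MRP = (22.62% − 10.09%) / (1.97 − 0.55) = 12.53% / 1.42 = 8.8239%

8.82%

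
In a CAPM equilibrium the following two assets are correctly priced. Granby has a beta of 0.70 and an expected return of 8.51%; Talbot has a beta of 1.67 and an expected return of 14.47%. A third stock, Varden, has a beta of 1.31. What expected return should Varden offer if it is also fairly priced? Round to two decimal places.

12.26%

MRP (SML slope) = (14.47% − 8.51%) / (1.67 − 0.70) = 5.96% / 0.97 = 6.1443%
R_f (intercept) = 8.51% − 0.70 × 6.1443% = 4.2090%
E(R_Varden) = R_f + β × MRP = 4.2090% + 1.31 × 6.1443% = 12.26%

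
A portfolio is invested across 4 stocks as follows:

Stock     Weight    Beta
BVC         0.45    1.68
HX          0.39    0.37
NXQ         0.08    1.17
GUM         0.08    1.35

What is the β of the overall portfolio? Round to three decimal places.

β_P = Σ w_i β_i = 0.45×1.68 + 0.39×0.37 + 0.08×1.17 + 0.08×1.35 = 1.1019

1.102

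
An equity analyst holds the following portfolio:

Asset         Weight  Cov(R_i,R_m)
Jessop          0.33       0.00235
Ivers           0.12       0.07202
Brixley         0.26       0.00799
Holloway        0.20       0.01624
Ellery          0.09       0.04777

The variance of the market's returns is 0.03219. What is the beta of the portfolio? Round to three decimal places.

β_Jessop = 0.00235 / 0.03219 = 0.0730
β_Ivers = 0.07202 / 0.03219 = 2.2373
β_Brixley = 0.00799 / 0.03219 = 0.2482
β_Holloway = 0.01624 / 0.03219 = 0.5045
β_Ellery = 0.04777 / 0.03219 = 1.4840
β_P = Σ w_i β_i = 0.33×0.0730 + 0.12×2.2373 + 0.26×0.2482 + 0.20×0.5045 + 0.09×1.4840 = 0.5916

0.592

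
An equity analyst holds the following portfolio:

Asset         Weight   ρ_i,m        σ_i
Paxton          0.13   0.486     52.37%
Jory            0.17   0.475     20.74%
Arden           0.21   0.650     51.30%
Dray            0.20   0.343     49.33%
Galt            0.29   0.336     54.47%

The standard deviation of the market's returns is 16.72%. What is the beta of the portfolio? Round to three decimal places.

β_Paxton = 0.486 × 52.37% / 16.72% = 1.5222
β_Jory = 0.475 × 20.74% / 16.72% = 0.5892
β_Arden = 0.650 × 51.30% / 16.72% = 1.9943
β_Dray = 0.343 × 49.33% / 16.72% = 1.0120
β_Galt = 0.336 × 54.47% / 16.72% = 1.0946
β_P = Σ w_i β_i = 0.13×1.5222 + 0.17×0.5892 + 0.21×1.9943 + 0.20×1.0120 + 0.29×1.0946 = 1.2367

1.237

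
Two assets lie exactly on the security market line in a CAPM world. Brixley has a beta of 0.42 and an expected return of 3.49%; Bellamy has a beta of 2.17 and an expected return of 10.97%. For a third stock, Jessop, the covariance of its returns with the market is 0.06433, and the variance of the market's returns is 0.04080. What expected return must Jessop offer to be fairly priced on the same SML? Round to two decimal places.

8.43%

MRP = (10.97% − 3.49%) / (2.17 − 0.42) = 4.2743%
R_f = 3.49% − 0.42 × 4.2743% = 1.6948%
β_Jessop = Cov / Var(R_m) = 0.06433 / 0.04080 = 1.5767
E(R_Jessop) = R_f + β × MRP = 1.6948% + 1.5767 × 4.2743% = 8.43%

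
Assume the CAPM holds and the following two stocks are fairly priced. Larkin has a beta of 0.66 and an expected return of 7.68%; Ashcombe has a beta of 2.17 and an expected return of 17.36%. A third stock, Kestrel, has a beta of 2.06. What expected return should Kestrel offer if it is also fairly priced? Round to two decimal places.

MRP (SML slope) = (17.36% − 7.68%) / (2.17 − 0.66) = 9.68% / 1.51 = 6.4106%
R_f (intercept) = 7.68% − 0.66 × 6.4106% = 3.4490%
E(R_Kestrel) = R_f + β × MRP = 3.4490% + 2.06 × 6.4106% = 16.65%

16.65%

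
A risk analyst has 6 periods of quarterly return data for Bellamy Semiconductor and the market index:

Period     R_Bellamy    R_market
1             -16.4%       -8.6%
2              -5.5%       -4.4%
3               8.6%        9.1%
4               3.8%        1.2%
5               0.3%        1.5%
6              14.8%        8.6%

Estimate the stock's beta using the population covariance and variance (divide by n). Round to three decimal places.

1.508

Mean R_i = (-16.4 − 5.5 + 8.6 + 3.8 + 0.3 + 14.8) / 6 = 0.9333%
Mean R_m = (-8.6 − 4.4 + 9.1 + 1.2 + 1.5 + 8.6) / 6 = 1.2333%
Σ(R_i − R̄_i)(R_m − R̄_m) = 368.8833  ⇒  Cov = 368.8833 / 6 = 61.4806
Σ(R_m − R̄_m)² = 244.6533  ⇒  Var(R_m) = 244.6533 / 6 = 40.7756
β = Cov / Var(R_m) = 61.4806 / 40.7756 = 1.5078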